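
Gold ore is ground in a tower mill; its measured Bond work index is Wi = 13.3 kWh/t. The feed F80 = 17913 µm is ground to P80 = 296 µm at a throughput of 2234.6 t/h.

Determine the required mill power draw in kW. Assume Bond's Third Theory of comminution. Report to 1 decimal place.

P = 15053.9 kW

Bond:  W = 10 Wi (1/√P − 1/√F)
W = 10·13.3·(1/√296 − 1/√17913) = 10·13.3·(0.050652) = 6.7367 kWh/t
P_mill = W·ṁ = 6.7367·2234.6 = 15053.9 kW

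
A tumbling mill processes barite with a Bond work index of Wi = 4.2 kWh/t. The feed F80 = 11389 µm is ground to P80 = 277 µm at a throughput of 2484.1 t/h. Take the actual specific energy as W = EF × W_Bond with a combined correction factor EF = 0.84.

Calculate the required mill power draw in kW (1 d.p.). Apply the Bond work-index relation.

P = 4444.5 kW

W = 10 Wi (1/√P80 − 1/√F80)  [Bond]
W = 10·4.2·(1/√277 − 1/√11389) = 10·4.2·(0.050714) = 2.1300 kWh/t
W_actual = 0.84 × 2.1300 = 1.7892 kWh/t
P = W·T = 1.7892·2484.1 = 4444.5 kW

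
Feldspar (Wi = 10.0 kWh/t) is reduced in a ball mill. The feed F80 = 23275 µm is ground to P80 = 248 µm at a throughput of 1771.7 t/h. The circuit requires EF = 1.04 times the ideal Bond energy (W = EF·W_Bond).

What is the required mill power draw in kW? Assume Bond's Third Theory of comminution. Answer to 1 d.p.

Bond: W = 10·Wi·(1/√P80 − 1/√F80)
W = 10·10.0·(1/√248 − 1/√23275) = 10·10.0·(0.056945) = 5.6945 kWh/t
With EF = 1.04: W = 5.6945·1.04 = 5.9223 kWh/t
P = W·T = 5.9223·1771.7 = 10492.6 kW

P = 10492.6 kW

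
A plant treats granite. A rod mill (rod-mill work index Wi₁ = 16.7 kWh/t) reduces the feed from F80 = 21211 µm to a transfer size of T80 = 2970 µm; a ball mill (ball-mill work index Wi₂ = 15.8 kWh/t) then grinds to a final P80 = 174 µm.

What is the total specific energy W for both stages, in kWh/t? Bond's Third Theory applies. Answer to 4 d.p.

W = 10 Wi (P80^-0.5 − F80^-0.5)
Stage 1 (21211→2970 µm, Wi₁=16.7): W₁ = 10·16.7·(0.018349 − 0.006866) = 1.9177 kWh/t
Stage 2 (2970→174 µm, Wi₂=15.8): W₂ = 10·15.8·(0.075810 − 0.018349) = 9.0787 kWh/t
W = W₁ + W₂ = 1.9177 + 9.0787 = 10.9964 kWh/t

W = 10.9964 kWh/t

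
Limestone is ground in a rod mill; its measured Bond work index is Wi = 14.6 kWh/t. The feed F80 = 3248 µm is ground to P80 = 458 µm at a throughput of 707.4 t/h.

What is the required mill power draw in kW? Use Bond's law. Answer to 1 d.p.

W = 10·Wi·(P80^(-½) − F80^(-½))
W = 10·14.6·(1/√458 − 1/√3248) = 10·14.6·(0.029180) = 4.2603 kWh/t
Mill draw = 4.2603 × 707.4 = 3013.8 kW

P = 3013.8 kW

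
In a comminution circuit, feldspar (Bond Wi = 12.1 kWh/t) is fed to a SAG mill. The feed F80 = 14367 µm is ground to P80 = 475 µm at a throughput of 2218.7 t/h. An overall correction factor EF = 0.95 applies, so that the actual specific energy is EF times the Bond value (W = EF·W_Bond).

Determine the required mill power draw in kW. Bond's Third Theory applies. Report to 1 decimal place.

Bond:  W = 10 Wi (1/√P − 1/√F)
W = 10·12.1·(1/√475 − 1/√14367) = 10·12.1·(0.037540) = 4.5424 kWh/t
With EF = 0.95: W = 4.5424·0.95 = 4.3153 kWh/t
Power = W × throughput = 4.3153 kWh/t × 2218.7 t/h = 9574.2 kW

P = 9574.2 kW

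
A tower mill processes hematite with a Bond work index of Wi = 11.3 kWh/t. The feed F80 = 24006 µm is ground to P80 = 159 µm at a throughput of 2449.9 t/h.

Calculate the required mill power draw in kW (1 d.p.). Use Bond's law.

P = 20168.0 kW

W = 10 Wi (P80^-0.5 − F80^-0.5)
W = 10·11.3·(1/√159 − 1/√24006) = 10·11.3·(0.072851) = 8.2322 kWh/t
Power = W × throughput = 8.2322 kWh/t × 2449.9 t/h = 20168.0 kW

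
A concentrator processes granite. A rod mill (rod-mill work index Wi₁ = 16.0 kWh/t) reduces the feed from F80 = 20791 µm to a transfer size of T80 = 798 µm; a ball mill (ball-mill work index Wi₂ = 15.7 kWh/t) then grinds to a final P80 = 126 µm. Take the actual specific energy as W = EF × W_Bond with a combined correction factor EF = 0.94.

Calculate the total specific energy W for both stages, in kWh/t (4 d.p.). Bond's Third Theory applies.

Bond:  W = 10 Wi (1/√P − 1/√F)
Stage 1 (20791→798 µm, Wi₁=16.0): W₁ = 10·16.0·(0.035400 − 0.006935) = 4.5543 kWh/t
Stage 2 (798→126 µm, Wi₂=15.7): W₂ = 10·15.7·(0.089087 − 0.035400) = 8.4289 kWh/t
W = W₁ + W₂ = 4.5543 + 8.4289 = 12.9832 kWh/t
With EF = 0.94: W = 12.9832·0.94 = 12.2042 kWh/t

W = 12.2042 kWh/t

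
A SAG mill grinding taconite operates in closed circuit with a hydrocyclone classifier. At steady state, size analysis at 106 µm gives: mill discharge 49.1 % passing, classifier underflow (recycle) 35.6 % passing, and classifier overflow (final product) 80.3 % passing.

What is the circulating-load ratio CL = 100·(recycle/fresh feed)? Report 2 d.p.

CL = 231.11 %

Let r = R/F. Size balance at 106 µm:
d + r·d = r·u + o → r(d−u) = o−d
r = (80.3 − 49.1)/(49.1 − 35.6) = 31.2/13.5 = 2.3111
CL = 100·r = 231.11 %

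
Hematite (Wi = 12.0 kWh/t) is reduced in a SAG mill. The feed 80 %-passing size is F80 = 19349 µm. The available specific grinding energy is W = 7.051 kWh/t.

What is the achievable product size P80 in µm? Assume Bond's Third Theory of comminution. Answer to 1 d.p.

W_Bond = 10·Wi·(1/√P₈₀ − 1/√F₈₀)
⇒ 1/√P80 = W/(10 Wi) + 1/√F80
  = 7.0510/(10·12.0) + 1/√19349 = 0.058758 + 0.007189 = 0.065947
P80 = (1/0.065947)² = 15.1636² = 229.93 µm

P80 = 229.9 µm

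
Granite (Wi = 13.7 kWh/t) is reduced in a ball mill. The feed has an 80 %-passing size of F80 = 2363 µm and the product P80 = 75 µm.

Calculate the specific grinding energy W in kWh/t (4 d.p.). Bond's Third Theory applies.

W = 13.0011 kWh/t

Bond:  W = 10 Wi (1/√P − 1/√F)
1/√75 = 0.115470;  1/√2363 = 0.020572
W = 10·13.7·(0.115470 − 0.020572) = 13.0011 kWh/t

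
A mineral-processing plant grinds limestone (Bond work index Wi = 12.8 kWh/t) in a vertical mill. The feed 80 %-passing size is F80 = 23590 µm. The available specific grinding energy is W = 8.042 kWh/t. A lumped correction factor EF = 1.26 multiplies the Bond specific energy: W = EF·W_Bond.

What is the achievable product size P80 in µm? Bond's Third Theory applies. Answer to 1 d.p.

P80 = 314.7 µm

W = 10 Wi (P80^-0.5 − F80^-0.5)
W_Bond = W / EF = 8.042 / 1.26 = 6.3825 kWh/t
P80^(−½) = W_Bond/(10 Wi) + F80^(−½)
  = 6.3825/(10·12.8) + 1/√23590 = 0.049864 + 0.006511 = 0.056374
P80 = (1/0.056374)² = 17.7385² = 314.66 µm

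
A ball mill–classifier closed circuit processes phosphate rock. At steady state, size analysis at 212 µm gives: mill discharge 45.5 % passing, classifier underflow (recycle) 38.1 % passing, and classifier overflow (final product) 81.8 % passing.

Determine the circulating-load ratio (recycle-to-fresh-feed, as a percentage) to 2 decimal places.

Let r = R/F. Size balance at 212 µm:
(1+r)·d = r·u + o ⇒ r = (o−d)/(d−u)
r = (81.8 − 45.5)/(45.5 − 38.1) = 36.3/7.4 = 4.9054
CL = 100·r = 490.54 %

CL = 490.54 %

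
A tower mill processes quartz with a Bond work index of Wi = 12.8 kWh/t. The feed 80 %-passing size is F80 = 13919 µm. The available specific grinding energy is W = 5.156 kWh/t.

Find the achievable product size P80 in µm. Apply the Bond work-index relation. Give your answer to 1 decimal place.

W = 10 Wi (1/√P80 − 1/√F80)  [Bond]
⇒ 1/√P80 = W/(10·Wi) + 1/√F80
  = 5.1560/(10·12.8) + 1/√13919 = 0.040281 + 0.008476 = 0.048757
P80 = (1/0.048757)² = 20.5097² = 420.65 µm

P80 = 420.6 µm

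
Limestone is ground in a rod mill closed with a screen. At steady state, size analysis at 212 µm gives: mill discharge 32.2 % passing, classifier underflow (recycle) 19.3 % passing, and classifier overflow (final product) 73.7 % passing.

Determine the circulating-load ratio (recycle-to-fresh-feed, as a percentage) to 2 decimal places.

Let r = R/F. Size balance at 212 µm:
Fd + Rd = Ru + Fo ⇒ R/F = (o−d)/(d−u)
r = (73.7 − 32.2)/(32.2 − 19.3) = 41.5/12.9 = 3.2171
CL = 100·r = 321.71 %

CL = 321.71 %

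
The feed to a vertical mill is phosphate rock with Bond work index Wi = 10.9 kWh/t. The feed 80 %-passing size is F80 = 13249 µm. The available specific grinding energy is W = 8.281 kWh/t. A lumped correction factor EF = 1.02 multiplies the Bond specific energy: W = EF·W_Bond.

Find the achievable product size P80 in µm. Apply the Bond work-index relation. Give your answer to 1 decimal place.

P80 = 144.6 µm

W = 10 Wi (1/√P80 − 1/√F80)  [Bond]
W_Bond = W / EF = 8.281 / 1.02 = 8.1186 kWh/t
⇒ 1/√P80 = W_Bond/(10·Wi) + 1/√F80
  = 8.1186/(10·10.9) + 1/√13249 = 0.074483 + 0.008688 = 0.083171
P80 = (1/0.083171)² = 12.0235² = 144.56 µm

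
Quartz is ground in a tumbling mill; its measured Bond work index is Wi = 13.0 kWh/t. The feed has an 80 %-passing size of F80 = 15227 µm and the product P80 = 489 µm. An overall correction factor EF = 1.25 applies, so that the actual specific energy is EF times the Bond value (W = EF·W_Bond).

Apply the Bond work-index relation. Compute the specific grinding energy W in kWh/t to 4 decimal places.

W = 10 Wi / √P80 − 10 Wi / √F80
1/√489 = 0.045222;  1/√15227 = 0.008104
W = 10·13.0·(0.045222 − 0.008104) = 4.8253 kWh/t
With EF = 1.25: W = 4.8253·1.25 = 6.0316 kWh/t

W = 6.0316 kWh/t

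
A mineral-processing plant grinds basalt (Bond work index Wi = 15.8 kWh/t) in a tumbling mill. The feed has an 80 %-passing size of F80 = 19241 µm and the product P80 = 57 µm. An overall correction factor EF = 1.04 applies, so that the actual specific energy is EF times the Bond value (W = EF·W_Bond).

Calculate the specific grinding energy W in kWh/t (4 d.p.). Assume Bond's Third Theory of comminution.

W_Bond = 10·Wi·(1/√P₈₀ − 1/√F₈₀)
1/√57 = 0.132453;  1/√19241 = 0.007209
W = 10·15.8·(0.132453 − 0.007209) = 19.7886 kWh/t
Corrected W = EF·W_Bond = 1.04·19.7886 = 20.5801 kWh/t

W = 20.5801 kWh/t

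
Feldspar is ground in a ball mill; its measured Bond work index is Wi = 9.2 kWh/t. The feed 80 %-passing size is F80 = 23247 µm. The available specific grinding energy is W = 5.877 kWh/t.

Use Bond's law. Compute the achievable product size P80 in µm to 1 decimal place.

P80 = 201.5 µm

W_Bond = 10·Wi·(1/√P₈₀ − 1/√F₈₀)
⇒ 1/√P80 = W/(10 Wi) + 1/√F80
  = 5.8770/(10·9.2) + 1/√23247 = 0.063880 + 0.006559 = 0.070439
P80 = (1/0.070439)² = 14.1967² = 201.55 µm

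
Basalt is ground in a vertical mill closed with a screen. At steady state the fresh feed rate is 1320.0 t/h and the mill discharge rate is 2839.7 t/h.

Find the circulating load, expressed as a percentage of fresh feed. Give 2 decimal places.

CL = 115.13 %

Steady state: M = F + R.
R = M − F = 2839.7 − 1320.0 = 1519.7 t/h
CL = 100·R/F = 100·1519.7/1320.0 = 115.13 %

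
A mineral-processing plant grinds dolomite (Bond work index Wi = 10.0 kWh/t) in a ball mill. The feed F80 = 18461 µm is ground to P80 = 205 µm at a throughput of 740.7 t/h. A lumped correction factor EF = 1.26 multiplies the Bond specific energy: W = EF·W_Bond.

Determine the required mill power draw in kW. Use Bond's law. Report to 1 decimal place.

P = 5831.4 kW

W = 10·Wi·(P80^(-½) − F80^(-½))
W = 10·10.0·(1/√205 − 1/√18461) = 10·10.0·(0.062483) = 6.2483 kWh/t
With EF = 1.26: W = 6.2483·1.26 = 7.8729 kWh/t
Power = W × throughput = 7.8729 kWh/t × 740.7 t/h = 5831.4 kW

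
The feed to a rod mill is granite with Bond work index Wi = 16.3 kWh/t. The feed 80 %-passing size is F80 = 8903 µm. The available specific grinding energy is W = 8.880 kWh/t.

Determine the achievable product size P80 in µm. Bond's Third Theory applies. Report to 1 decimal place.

P80 = 236.1 µm

W_Bond = 10·Wi·(1/√P₈₀ − 1/√F₈₀)
⇒ 1/√P80 = W/(10 Wi) + 1/√F80
  = 8.8800/(10·16.3) + 1/√8903 = 0.054479 + 0.010598 = 0.065077
P80 = (1/0.065077)² = 15.3665² = 236.13 µm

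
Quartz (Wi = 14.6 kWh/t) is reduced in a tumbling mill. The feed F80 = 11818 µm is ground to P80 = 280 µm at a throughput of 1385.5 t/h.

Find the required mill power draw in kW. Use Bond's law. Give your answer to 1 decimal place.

P = 10228.0 kW

W_Bond = 10·Wi·(1/√P₈₀ − 1/√F₈₀)
W = 10·14.6·(1/√280 − 1/√11818) = 10·14.6·(0.050563) = 7.3822 kWh/t
P = W·T = 7.3822·1385.5 = 10228.0 kW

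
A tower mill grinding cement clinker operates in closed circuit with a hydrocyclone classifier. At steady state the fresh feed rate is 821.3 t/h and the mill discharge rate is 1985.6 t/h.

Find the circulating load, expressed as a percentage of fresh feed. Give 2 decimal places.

Mill node: discharge = fresh + recycle.
R = M − F = 1985.6 − 821.3 = 1164.3 t/h
CL = 100·R/F = 100·1164.3/821.3 = 141.76 %

CL = 141.76 %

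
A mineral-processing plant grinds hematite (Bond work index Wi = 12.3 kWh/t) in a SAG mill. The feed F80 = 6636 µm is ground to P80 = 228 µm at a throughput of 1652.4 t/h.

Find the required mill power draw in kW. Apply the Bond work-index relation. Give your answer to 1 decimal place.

P = 10965.3 kW

W = 10·Wi·(P80^(-½) − F80^(-½))
W = 10·12.3·(1/√228 − 1/√6636) = 10·12.3·(0.053951) = 6.6360 kWh/t
P_mill = W·ṁ = 6.6360·1652.4 = 10965.3 kW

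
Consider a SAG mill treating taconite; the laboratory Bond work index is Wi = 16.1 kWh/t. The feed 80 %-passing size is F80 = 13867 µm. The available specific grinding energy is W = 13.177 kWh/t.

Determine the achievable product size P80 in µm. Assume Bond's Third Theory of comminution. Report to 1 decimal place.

W = 10 Wi (P80^-0.5 − F80^-0.5)
⇒ 1/√P80 = W/(10·Wi) + 1/√F80
  = 13.1770/(10·16.1) + 1/√13867 = 0.081845 + 0.008492 = 0.090337
P80 = (1/0.090337)² = 11.0697² = 122.54 µm

P80 = 122.5 µm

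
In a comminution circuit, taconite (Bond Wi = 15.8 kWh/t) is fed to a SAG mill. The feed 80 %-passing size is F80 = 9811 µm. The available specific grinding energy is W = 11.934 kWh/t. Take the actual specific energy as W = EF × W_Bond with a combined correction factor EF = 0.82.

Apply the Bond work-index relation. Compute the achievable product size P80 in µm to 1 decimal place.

P80 = 95.7 µm

W = 10 Wi (P80^-0.5 − F80^-0.5)
W_Bond = W / EF = 11.934 / 0.82 = 14.5537 kWh/t
P80^(−½) = W_Bond/(10 Wi) + F80^(−½)
  = 14.5537/(10·15.8) + 1/√9811 = 0.092112 + 0.010096 = 0.102208
P80 = (1/0.102208)² = 9.7840² = 95.73 µm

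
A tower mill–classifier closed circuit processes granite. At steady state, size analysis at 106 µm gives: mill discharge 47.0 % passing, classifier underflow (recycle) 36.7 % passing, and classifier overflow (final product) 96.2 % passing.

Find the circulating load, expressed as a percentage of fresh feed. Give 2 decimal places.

Let r = R/F. Size balance at 106 µm:
Fd + Rd = Ru + Fo ⇒ R/F = (o−d)/(d−u)
r = (96.2 − 47.0)/(47.0 − 36.7) = 49.2/10.3 = 4.7767
CL = 100·r = 477.67 %

CL = 477.67 %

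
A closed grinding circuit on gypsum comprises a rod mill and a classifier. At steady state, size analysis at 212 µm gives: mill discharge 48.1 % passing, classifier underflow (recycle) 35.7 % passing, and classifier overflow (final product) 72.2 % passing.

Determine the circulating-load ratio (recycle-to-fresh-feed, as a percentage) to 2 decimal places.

Two-product formula at 212 µm:
r = (o − d)/(d − u)
r = (72.2 − 48.1)/(48.1 − 35.7) = 24.1/12.4 = 1.9435
CL = 100·r = 194.35 %

CL = 194.35 %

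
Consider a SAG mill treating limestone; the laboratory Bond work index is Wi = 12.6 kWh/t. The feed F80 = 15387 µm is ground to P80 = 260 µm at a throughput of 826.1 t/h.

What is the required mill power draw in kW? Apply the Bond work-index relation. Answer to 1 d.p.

W = 10·Wi·[P80^(−½) − F80^(−½)]
W = 10·12.6·(1/√260 − 1/√15387) = 10·12.6·(0.053956) = 6.7984 kWh/t
Mill draw = 6.7984 × 826.1 = 5616.2 kW

P = 5616.2 kW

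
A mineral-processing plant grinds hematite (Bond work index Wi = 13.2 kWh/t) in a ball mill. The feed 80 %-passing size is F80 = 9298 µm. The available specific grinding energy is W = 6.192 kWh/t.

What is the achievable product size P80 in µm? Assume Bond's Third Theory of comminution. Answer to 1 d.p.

P80 = 304.8 µm

W = 10·Wi·(P80^(-½) − F80^(-½))
P80^-0.5 = F80^-0.5 + W/(10 Wi)
  = 6.1920/(10·13.2) + 1/√9298 = 0.046909 + 0.010371 = 0.057280
P80 = (1/0.057280)² = 17.4582² = 304.79 µm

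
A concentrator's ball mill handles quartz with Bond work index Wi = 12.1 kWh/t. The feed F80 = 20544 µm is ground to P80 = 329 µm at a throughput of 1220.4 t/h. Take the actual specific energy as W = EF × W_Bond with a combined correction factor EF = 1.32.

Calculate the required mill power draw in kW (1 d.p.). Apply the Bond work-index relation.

W_Bond = 10·Wi·(1/√P₈₀ − 1/√F₈₀)
W = 10·12.1·(1/√329 − 1/√20544) = 10·12.1·(0.048155) = 5.8268 kWh/t
Apply correction: 5.8268 × 1.32 = 7.6913 kWh/t
P_mill = W·ṁ = 7.6913·1220.4 = 9386.5 kW

P = 9386.5 kW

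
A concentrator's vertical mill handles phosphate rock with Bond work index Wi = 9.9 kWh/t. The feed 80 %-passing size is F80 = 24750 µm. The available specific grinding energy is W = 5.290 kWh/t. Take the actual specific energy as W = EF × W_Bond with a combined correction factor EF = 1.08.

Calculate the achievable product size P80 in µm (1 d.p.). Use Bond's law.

P80 = 320.8 µm

Bond: W = 10·Wi·(1/√P80 − 1/√F80)
W_Bond = W / EF = 5.290 / 1.08 = 4.8981 kWh/t
⇒ 1/√P80 = W_Bond/(10·Wi) + 1/√F80
  = 4.8981/(10·9.9) + 1/√24750 = 0.049476 + 0.006356 = 0.055833
P80 = (1/0.055833)² = 17.9107² = 320.79 µm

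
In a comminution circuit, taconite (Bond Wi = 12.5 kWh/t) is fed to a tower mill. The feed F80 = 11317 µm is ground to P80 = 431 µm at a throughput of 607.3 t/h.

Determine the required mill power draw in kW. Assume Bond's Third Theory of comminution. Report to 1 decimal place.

Bond: W = 10·Wi·(1/√P80 − 1/√F80)
W = 10·12.5·(1/√431 − 1/√11317) = 10·12.5·(0.038768) = 4.8460 kWh/t
P = W·T = 4.8460·607.3 = 2943.0 kW

P = 2943.0 kW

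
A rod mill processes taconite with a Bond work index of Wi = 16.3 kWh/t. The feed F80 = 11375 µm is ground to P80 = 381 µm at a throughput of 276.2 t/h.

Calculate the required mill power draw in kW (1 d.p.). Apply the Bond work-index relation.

P = 1884.4 kW

W = 10 Wi (1/√P80 − 1/√F80)  [Bond]
W = 10·16.3·(1/√381 − 1/√11375) = 10·16.3·(0.041855) = 6.8224 kWh/t
Mill draw = 6.8224 × 276.2 = 1884.4 kW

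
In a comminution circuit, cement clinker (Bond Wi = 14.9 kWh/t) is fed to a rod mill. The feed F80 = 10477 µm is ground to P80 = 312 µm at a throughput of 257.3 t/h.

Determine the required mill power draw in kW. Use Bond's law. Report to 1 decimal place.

W = 10·Wi·(P80^(-½) − F80^(-½))
W = 10·14.9·(1/√312 − 1/√10477) = 10·14.9·(0.046844) = 6.9798 kWh/t
Mill draw = 6.9798 × 257.3 = 1795.9 kW

P = 1795.9 kW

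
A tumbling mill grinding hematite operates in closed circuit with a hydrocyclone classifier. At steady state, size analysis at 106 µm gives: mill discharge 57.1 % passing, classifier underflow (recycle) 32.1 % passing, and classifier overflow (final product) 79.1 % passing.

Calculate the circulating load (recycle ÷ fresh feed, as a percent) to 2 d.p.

Let r = R/F. Size balance at 106 µm:
(1+r)·d = r·u + o ⇒ r = (o−d)/(d−u)
r = (79.1 − 57.1)/(57.1 − 32.1) = 22.0/25.0 = 0.8800
CL = 100·r = 88.00 %

CL = 88.00 %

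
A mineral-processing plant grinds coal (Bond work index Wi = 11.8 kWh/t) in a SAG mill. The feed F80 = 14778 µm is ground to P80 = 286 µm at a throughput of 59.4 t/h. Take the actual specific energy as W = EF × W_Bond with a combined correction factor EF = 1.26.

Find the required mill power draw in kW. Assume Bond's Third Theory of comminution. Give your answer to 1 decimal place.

W = 10 Wi (1/√P80 − 1/√F80)  [Bond]
W = 10·11.8·(1/√286 − 1/√14778) = 10·11.8·(0.050905) = 6.0068 kWh/t
W_actual = 1.26 × 6.0068 = 7.5686 kWh/t
P = W·T = 7.5686·59.4 = 449.6 kW

P = 449.6 kW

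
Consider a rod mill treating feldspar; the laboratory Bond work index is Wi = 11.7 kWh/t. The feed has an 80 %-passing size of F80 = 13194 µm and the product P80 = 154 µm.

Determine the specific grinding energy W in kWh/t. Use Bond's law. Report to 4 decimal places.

Bond:  W = 10 Wi (1/√P − 1/√F)
1/√154 = 0.080582;  1/√13194 = 0.008706
W = 10·11.7·(0.080582 − 0.008706) = 8.4095 kWh/t

W = 8.4095 kWh/t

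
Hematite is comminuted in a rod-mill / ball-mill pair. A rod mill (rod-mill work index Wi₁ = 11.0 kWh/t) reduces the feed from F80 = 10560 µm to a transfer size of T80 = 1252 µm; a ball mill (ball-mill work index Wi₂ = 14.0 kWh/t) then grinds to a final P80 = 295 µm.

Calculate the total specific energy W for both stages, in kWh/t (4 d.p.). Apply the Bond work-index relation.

W = 6.2328 kWh/t

W = 10 Wi (1/√P80 − 1/√F80)  [Bond]
Stage 1 (10560→1252 µm, Wi₁=11.0): W₁ = 10·11.0·(0.028262 − 0.009731) = 2.0383 kWh/t
Stage 2 (1252→295 µm, Wi₂=14.0): W₂ = 10·14.0·(0.058222 − 0.028262) = 4.1945 kWh/t
W = W₁ + W₂ = 2.0383 + 4.1945 = 6.2328 kWh/t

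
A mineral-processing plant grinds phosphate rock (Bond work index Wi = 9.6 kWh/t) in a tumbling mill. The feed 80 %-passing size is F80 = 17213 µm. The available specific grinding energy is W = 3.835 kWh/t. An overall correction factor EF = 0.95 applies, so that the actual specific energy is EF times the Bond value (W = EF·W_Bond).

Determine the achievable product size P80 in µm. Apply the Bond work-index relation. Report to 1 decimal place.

P80 = 405.3 µm

W = 10 Wi (1/√P80 − 1/√F80)  [Bond]
W_Bond = W / EF = 3.835 / 0.95 = 4.0368 kWh/t
⇒ 1/√P80 = W_Bond/(10·Wi) + 1/√F80
  = 4.0368/(10·9.6) + 1/√17213 = 0.042050 + 0.007622 = 0.049672
P80 = (1/0.049672)² = 20.1319² = 405.29 µm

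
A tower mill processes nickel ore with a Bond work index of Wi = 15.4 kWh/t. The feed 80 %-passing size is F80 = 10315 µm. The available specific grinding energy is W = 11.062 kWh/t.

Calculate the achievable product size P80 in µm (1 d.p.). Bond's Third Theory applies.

P80 = 149.9 µm

W_Bond = 10·Wi·(1/√P₈₀ − 1/√F₈₀)
⇒ 1/√P80 = W/(10·Wi) + 1/√F80
  = 11.0620/(10·15.4) + 1/√10315 = 0.071831 + 0.009846 = 0.081677
P80 = (1/0.081677)² = 12.2433² = 149.90 µm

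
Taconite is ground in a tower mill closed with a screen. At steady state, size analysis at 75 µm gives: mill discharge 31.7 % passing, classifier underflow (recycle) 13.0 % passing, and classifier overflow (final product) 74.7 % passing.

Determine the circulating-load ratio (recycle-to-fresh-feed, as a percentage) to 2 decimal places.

CL = 229.95 %

Mass balance on the −75 µm fraction:
r = (o − d)/(d − u)
r = (74.7 − 31.7)/(31.7 − 13.0) = 43.0/18.7 = 2.2995
CL = 100·r = 229.95 %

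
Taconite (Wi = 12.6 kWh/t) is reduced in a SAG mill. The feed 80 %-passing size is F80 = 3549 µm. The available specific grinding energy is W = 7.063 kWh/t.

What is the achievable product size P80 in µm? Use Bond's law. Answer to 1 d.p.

P80 = 188.5 µm

W = 10·Wi·(P80^(-½) − F80^(-½))
⇒ 1/√P80 = W/(10·Wi) + 1/√F80
  = 7.0630/(10·12.6) + 1/√3549 = 0.056056 + 0.016786 = 0.072842
P80 = (1/0.072842)² = 13.7284² = 188.47 µm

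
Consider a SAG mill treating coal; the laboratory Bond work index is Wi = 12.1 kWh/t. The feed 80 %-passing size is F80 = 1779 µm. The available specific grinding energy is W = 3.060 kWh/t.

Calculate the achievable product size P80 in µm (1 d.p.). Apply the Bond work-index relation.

W = 10·Wi·(P80^(-½) − F80^(-½))
P80^-0.5 = F80^-0.5 + W/(10 Wi)
  = 3.0600/(10·12.1) + 1/√1779 = 0.025289 + 0.023709 = 0.048998
P80 = (1/0.048998)² = 20.4089² = 416.52 µm

P80 = 416.5 µm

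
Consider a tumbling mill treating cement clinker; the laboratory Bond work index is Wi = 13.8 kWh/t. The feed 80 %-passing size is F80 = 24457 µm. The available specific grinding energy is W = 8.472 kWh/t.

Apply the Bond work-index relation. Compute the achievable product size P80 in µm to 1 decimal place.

W = 10 Wi (P80^-0.5 − F80^-0.5)
⇒ 1/√P80 = W/(10 Wi) + 1/√F80
  = 8.4720/(10·13.8) + 1/√24457 = 0.061391 + 0.006394 = 0.067786
P80 = (1/0.067786)² = 14.7524² = 217.63 µm

P80 = 217.6 µm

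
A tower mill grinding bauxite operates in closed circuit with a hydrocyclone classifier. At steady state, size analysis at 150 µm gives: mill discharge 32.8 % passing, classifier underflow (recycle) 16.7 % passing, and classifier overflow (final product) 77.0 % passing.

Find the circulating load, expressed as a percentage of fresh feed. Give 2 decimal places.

CL = 274.53 %

Let r = R/F. Size balance at 150 µm:
(1+r)d = ru + o → r = (o−d)/(d−u)
r = (77.0 − 32.8)/(32.8 − 16.7) = 44.2/16.1 = 2.7453
CL = 100·r = 274.53 %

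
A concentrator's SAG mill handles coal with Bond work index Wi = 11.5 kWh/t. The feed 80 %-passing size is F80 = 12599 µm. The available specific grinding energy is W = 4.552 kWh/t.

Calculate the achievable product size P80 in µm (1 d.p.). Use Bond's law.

W_Bond = 10·Wi·(1/√P₈₀ − 1/√F₈₀)
P80^-0.5 = F80^-0.5 + W/(10 Wi)
  = 4.5520/(10·11.5) + 1/√12599 = 0.039583 + 0.008909 = 0.048492
P80 = (1/0.048492)² = 20.6221² = 425.27 µm

P80 = 425.3 µm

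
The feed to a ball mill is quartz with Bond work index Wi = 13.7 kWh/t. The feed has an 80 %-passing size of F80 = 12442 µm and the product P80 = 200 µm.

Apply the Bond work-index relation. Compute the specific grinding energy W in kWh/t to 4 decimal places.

W_Bond = 10·Wi·(1/√P₈₀ − 1/√F₈₀)
1/√200 = 0.070711;  1/√12442 = 0.008965
W = 10·13.7·(0.070711 − 0.008965) = 8.4591 kWh/t

W = 8.4591 kWh/t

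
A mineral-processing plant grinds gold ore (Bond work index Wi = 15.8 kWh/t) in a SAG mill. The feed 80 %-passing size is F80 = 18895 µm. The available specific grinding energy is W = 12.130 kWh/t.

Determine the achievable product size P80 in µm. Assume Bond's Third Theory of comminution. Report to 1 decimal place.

P80 = 141.6 µm

Bond:  W = 10 Wi (1/√P − 1/√F)
⇒ 1/√P80 = W/(10·Wi) + 1/√F80
  = 12.1300/(10·15.8) + 1/√18895 = 0.076772 + 0.007275 = 0.084047
P80 = (1/0.084047)² = 11.8981² = 141.56 µm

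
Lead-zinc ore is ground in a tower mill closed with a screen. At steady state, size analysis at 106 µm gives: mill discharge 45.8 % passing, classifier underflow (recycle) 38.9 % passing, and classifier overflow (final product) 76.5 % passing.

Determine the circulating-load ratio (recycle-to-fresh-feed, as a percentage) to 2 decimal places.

CL = 444.93 %

Mass balance on the −106 µm fraction:
r = (o − d)/(d − u)
r = (76.5 − 45.8)/(45.8 − 38.9) = 30.7/6.9 = 4.4493
CL = 100·r = 444.93 %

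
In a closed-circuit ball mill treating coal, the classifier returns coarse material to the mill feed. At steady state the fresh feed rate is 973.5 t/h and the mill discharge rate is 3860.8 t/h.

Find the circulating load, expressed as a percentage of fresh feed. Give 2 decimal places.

M = F + R at steady state, so:
R = M − F = 3860.8 − 973.5 = 2887.3 t/h
CL = 100·R/F = 100·2887.3/973.5 = 296.59 %

CL = 296.59 %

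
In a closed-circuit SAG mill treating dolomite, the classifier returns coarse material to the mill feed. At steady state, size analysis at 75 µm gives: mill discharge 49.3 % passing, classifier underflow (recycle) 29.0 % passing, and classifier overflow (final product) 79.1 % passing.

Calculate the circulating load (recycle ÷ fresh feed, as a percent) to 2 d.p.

Let r = R/F. Size balance at 75 µm:
d + r·d = r·u + o → r(d−u) = o−d
r = (79.1 − 49.3)/(49.3 − 29.0) = 29.8/20.3 = 1.4680
CL = 100·r = 146.80 %

CL = 146.80 %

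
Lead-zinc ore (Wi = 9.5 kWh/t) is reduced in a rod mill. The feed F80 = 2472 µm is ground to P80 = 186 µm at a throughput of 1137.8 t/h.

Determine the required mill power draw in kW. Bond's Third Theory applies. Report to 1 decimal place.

P = 5751.6 kW

W = 10 Wi (1/√P80 − 1/√F80)  [Bond]
W = 10·9.5·(1/√186 − 1/√2472) = 10·9.5·(0.053211) = 5.0550 kWh/t
Power = W × throughput = 5.0550 kWh/t × 1137.8 t/h = 5751.6 kW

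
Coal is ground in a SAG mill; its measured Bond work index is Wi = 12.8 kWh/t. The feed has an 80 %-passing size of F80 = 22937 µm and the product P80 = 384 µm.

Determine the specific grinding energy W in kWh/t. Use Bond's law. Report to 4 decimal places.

W = 5.6868 kWh/t

W = 10·Wi·[P80^(−½) − F80^(−½)]
1/√384 = 0.051031;  1/√22937 = 0.006603
W = 10·12.8·(0.051031 − 0.006603) = 5.6868 kWh/t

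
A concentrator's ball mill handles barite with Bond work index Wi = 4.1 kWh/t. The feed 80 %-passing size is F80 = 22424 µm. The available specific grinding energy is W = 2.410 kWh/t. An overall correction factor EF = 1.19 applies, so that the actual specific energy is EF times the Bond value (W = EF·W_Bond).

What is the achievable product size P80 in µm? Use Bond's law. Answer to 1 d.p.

W = 10 Wi / √P80 − 10 Wi / √F80
W_Bond = W / EF = 2.410 / 1.19 = 2.0252 kWh/t
P80^-0.5 = F80^-0.5 + W_Bond/(10 Wi)
  = 2.0252/(10·4.1) + 1/√22424 = 0.049395 + 0.006678 = 0.056073
P80 = (1/0.056073)² = 17.8338² = 318.04 µm

P80 = 318.0 µm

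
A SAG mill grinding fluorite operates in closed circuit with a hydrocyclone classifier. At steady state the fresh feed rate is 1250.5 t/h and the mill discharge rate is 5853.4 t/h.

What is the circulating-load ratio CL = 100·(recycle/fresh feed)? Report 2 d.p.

Steady state: M = F + R.
R = M − F = 5853.4 − 1250.5 = 4602.9 t/h
CL = 100·R/F = 100·4602.9/1250.5 = 368.08 %

CL = 368.08 %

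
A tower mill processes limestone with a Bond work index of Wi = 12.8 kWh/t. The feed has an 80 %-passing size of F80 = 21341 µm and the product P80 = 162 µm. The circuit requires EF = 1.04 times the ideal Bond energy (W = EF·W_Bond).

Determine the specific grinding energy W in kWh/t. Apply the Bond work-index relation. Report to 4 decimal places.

Bond:  W = 10 Wi (1/√P − 1/√F)
1/√162 = 0.078567;  1/√21341 = 0.006845
W = 10·12.8·(0.078567 − 0.006845) = 9.1804 kWh/t
W_actual = 1.04 × 9.1804 = 9.5476 kWh/t

W = 9.5476 kWh/t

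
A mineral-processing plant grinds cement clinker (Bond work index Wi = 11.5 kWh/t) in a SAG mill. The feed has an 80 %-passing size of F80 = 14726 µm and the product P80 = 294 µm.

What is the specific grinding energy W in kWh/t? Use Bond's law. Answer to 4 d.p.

W = 10·Wi·[P80^(−½) − F80^(−½)]
1/√294 = 0.058321;  1/√14726 = 0.008241
W = 10·11.5·(0.058321 − 0.008241) = 5.7593 kWh/t

W = 5.7593 kWh/t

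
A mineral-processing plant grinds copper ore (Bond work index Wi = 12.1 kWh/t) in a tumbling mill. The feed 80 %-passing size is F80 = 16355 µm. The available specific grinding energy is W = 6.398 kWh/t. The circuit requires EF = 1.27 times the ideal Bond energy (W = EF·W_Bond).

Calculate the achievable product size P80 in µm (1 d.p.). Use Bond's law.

P80 = 408.9 µm

Bond:  W = 10 Wi (1/√P − 1/√F)
W_Bond = W / EF = 6.398 / 1.27 = 5.0378 kWh/t
⇒ 1/√P80 = W_Bond/(10·Wi) + 1/√F80
  = 5.0378/(10·12.1) + 1/√16355 = 0.041635 + 0.007819 = 0.049454
P80 = (1/0.049454)² = 20.2208² = 408.88 µm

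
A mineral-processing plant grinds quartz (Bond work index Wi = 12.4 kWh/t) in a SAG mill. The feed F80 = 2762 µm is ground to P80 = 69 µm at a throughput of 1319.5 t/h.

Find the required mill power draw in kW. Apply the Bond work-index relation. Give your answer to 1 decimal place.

P = 16584.0 kW

W_Bond = 10·Wi·(1/√P₈₀ − 1/√F₈₀)
W = 10·12.4·(1/√69 − 1/√2762) = 10·12.4·(0.101358) = 12.5684 kWh/t
P = W·T = 12.5684·1319.5 = 16584.0 kW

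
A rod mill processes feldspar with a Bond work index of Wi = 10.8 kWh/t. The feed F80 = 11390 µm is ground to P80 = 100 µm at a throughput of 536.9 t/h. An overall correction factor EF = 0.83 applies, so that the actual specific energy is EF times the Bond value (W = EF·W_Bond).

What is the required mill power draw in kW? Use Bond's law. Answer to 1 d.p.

P = 4361.8 kW

W = 10 Wi (P80^-0.5 − F80^-0.5)
W = 10·10.8·(1/√100 − 1/√11390) = 10·10.8·(0.090630) = 9.7880 kWh/t
W_actual = 0.83 × 9.7880 = 8.1241 kWh/t
Power = W × throughput = 8.1241 kWh/t × 536.9 t/h = 4361.8 kW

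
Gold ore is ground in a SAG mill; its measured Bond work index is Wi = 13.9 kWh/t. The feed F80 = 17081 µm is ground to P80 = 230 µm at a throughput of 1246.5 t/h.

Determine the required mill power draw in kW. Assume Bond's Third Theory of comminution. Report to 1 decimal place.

W_Bond = 10·Wi·(1/√P₈₀ − 1/√F₈₀)
W = 10·13.9·(1/√230 − 1/√17081) = 10·13.9·(0.058287) = 8.1018 kWh/t
P = W·T = 8.1018·1246.5 = 10098.9 kW

P = 10098.9 kW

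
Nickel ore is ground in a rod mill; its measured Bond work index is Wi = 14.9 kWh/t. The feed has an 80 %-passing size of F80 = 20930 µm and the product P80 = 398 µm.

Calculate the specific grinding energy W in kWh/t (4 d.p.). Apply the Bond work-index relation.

W = 6.4388 kWh/t

Bond:  W = 10 Wi (1/√P − 1/√F)
1/√398 = 0.050125;  1/√20930 = 0.006912
W = 10·14.9·(0.050125 − 0.006912) = 6.4388 kWh/t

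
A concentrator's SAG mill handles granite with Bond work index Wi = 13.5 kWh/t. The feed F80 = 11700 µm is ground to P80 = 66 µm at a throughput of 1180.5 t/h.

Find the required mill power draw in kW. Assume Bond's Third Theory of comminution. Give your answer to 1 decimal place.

W_Bond = 10·Wi·(1/√P₈₀ − 1/√F₈₀)
W = 10·13.5·(1/√66 − 1/√11700) = 10·13.5·(0.113846) = 15.3693 kWh/t
Mill draw = 15.3693 × 1180.5 = 18143.4 kW

P = 18143.4 kW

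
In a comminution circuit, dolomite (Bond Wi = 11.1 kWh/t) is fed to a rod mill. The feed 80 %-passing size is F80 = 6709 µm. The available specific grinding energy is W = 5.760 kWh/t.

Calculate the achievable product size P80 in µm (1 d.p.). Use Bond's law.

P80 = 243.4 µm

W = 10·Wi·(P80^(-½) − F80^(-½))
⇒ 1/√P80 = W/(10 Wi) + 1/√F80
  = 5.7600/(10·11.1) + 1/√6709 = 0.051892 + 0.012209 = 0.064101
P80 = (1/0.064101)² = 15.6005² = 243.37 µm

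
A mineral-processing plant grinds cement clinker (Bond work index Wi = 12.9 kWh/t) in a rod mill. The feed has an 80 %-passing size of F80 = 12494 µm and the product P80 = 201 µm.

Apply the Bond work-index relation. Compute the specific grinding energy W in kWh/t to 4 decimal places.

W_Bond = 10·Wi·(1/√P₈₀ − 1/√F₈₀)
1/√201 = 0.070535;  1/√12494 = 0.008946
W = 10·12.9·(0.070535 − 0.008946) = 7.9449 kWh/t

W = 7.9449 kWh/t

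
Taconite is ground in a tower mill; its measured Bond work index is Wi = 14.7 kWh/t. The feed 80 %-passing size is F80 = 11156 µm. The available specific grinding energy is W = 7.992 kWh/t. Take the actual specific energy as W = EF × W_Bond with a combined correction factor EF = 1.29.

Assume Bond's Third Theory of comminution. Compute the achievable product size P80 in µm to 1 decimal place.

W = 10·Wi·[P80^(−½) − F80^(−½)]
W_Bond = W / EF = 7.992 / 1.29 = 6.1953 kWh/t
⇒ 1/√P80 = W_Bond/(10 Wi) + 1/√F80
  = 6.1953/(10·14.7) + 1/√11156 = 0.042145 + 0.009468 = 0.051613
P80 = (1/0.051613)² = 19.3750² = 375.39 µm

P80 = 375.4 µm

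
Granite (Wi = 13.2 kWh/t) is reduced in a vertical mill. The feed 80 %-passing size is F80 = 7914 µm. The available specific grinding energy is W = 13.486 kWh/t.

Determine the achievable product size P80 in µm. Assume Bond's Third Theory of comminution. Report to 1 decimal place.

P80 = 77.8 µm

W = 10·Wi·(P80^(-½) − F80^(-½))
1/√P80 = 1/√F80 + W/(10·Wi)
  = 13.4860/(10·13.2) + 1/√7914 = 0.102167 + 0.011241 = 0.113408
P80 = (1/0.113408)² = 8.8178² = 77.75 µm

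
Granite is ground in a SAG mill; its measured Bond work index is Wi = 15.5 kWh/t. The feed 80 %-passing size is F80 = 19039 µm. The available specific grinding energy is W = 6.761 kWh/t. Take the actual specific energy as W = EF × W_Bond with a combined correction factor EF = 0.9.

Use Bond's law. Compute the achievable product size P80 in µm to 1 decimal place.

W = 10 Wi (P80^-0.5 − F80^-0.5)
W_Bond = W / EF = 6.761 / 0.9 = 7.5122 kWh/t
⇒ 1/√P80 = W_Bond/(10 Wi) + 1/√F80
  = 7.5122/(10·15.5) + 1/√19039 = 0.048466 + 0.007247 = 0.055713
P80 = (1/0.055713)² = 17.9490² = 322.17 µm

P80 = 322.2 µm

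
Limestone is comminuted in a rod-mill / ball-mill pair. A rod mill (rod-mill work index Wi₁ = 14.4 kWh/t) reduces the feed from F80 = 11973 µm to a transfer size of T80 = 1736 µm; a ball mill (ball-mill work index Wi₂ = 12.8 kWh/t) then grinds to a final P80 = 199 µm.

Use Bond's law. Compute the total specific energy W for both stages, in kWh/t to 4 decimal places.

W = 10 Wi / √P80 − 10 Wi / √F80
Stage 1 (11973→1736 µm, Wi₁=14.4): W₁ = 10·14.4·(0.024001 − 0.009139) = 2.1401 kWh/t
Stage 2 (1736→199 µm, Wi₂=12.8): W₂ = 10·12.8·(0.070888 − 0.024001) = 6.0016 kWh/t
W = W₁ + W₂ = 2.1401 + 6.0016 = 8.1417 kWh/t

W = 8.1417 kWh/t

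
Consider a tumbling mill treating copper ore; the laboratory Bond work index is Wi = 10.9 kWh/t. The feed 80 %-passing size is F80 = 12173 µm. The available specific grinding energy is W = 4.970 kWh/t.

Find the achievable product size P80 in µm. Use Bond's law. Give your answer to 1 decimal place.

P80 = 334.7 µm

W = 10 Wi (1/√P80 − 1/√F80)  [Bond]
1/√P80 = 1/√F80 + W/(10·Wi)
  = 4.9700/(10·10.9) + 1/√12173 = 0.045596 + 0.009064 = 0.054660
P80 = (1/0.054660)² = 18.2949² = 334.70 µm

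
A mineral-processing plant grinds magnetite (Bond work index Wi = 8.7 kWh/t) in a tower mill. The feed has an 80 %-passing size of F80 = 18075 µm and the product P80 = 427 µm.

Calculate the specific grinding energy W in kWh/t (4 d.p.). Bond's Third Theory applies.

W = 10 Wi (1/√P80 − 1/√F80)  [Bond]
1/√427 = 0.048393;  1/√18075 = 0.007438
W = 10·8.7·(0.048393 − 0.007438) = 3.5631 kWh/t

W = 3.5631 kWh/t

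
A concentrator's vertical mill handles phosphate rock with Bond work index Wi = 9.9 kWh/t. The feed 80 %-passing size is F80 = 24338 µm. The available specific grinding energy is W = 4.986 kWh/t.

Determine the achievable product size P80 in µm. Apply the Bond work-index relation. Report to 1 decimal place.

P80 = 310.2 µm

W = 10·Wi·(P80^(-½) − F80^(-½))
P80^-0.5 = F80^-0.5 + W/(10 Wi)
  = 4.9860/(10·9.9) + 1/√24338 = 0.050364 + 0.006410 = 0.056774
P80 = (1/0.056774)² = 17.6138² = 310.25 µm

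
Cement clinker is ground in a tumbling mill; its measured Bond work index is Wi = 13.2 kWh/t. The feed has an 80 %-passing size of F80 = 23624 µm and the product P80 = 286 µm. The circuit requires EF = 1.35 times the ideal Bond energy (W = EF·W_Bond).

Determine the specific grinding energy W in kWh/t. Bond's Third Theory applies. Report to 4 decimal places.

W = 9.3778 kWh/t

W = 10·Wi·[P80^(−½) − F80^(−½)]
1/√286 = 0.059131;  1/√23624 = 0.006506
W = 10·13.2·(0.059131 − 0.006506) = 6.9465 kWh/t
Apply correction: 6.9465 × 1.35 = 9.3778 kWh/t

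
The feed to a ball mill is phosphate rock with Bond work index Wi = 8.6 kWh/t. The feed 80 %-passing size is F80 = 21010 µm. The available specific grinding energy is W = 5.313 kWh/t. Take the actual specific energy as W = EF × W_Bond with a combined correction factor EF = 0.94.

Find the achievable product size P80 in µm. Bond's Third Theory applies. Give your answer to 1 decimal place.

P80 = 189.6 µm

W = 10 Wi (1/√P80 − 1/√F80)  [Bond]
W_Bond = W / EF = 5.313 / 0.94 = 5.6521 kWh/t
⇒ 1/√P80 = W_Bond/(10·Wi) + 1/√F80
  = 5.6521/(10·8.6) + 1/√21010 = 0.065722 + 0.006899 = 0.072621
P80 = (1/0.072621)² = 13.7700² = 189.61 µm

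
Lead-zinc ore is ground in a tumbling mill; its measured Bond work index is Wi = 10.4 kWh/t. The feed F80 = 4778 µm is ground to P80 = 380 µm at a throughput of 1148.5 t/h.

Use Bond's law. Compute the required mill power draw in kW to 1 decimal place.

P = 4399.4 kW

Bond: W = 10·Wi·(1/√P80 − 1/√F80)
W = 10·10.4·(1/√380 − 1/√4778) = 10·10.4·(0.036832) = 3.8305 kWh/t
Power = W × throughput = 3.8305 kWh/t × 1148.5 t/h = 4399.4 kW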